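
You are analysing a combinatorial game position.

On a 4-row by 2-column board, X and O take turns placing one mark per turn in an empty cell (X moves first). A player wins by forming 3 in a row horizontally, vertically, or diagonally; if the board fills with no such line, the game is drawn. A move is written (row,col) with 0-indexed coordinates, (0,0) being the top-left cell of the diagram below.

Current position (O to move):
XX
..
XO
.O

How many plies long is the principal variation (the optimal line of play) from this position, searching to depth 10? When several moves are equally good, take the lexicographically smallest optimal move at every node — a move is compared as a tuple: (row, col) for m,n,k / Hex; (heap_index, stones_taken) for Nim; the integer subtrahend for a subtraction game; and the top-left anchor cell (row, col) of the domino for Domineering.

ply 1, O at XX/../XO/.O | (1,0)=+0→XX/O./XO/.O; (1,1)=+1→XX/.O/XO/.O*; (3,0)=-1→XX/../XO/OO
ply 2: XX/.O/XO/.O is terminal -1 (X); from XX/../XO/.O depth 10

PV length from [XX/../XO/.O]: 1 ply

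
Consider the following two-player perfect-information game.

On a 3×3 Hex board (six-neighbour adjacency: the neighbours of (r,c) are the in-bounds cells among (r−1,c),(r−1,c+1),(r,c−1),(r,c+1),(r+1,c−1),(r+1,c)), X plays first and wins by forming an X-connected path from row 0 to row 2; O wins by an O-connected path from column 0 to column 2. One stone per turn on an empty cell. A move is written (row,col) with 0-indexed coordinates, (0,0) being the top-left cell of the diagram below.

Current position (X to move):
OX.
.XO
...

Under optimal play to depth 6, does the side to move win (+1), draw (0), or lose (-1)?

value(OX./.XO/..., X) = +1

ply 1, X at OX./.XO/... | (0,2)=+1→OXX/.XO/...*; (1,0)=+1→OX./XXO/...; (2,0)=+1→OX./.XO/X..; (2,1)=+1→OX./.XO/.X.; (2,2)=+1→OX./.XO/..X
ply 2, O at OXX/.XO/... | (1,0)=-1→OXX/OXO/...*; (2,0)=-1→OXX/.XO/O..; (2,1)=-1→OXX/.XO/.O.; (2,2)=-1→OXX/.XO/..O
ply 3, X at OXX/OXO/... | (2,0)=+1→OXX/OXO/X..*; (2,1)=+1→OXX/OXO/.X.; (2,2)=+1→OXX/OXO/..X
ply 4: OXX/OXO/X.. is terminal -1 (O); from OX./.XO/... depth 6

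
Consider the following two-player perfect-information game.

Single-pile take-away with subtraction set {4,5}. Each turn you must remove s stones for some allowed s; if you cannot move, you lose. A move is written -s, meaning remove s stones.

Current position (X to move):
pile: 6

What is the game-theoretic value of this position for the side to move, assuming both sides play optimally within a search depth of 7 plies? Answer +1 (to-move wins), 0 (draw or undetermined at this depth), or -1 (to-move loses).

value(6, X) = +1

ply 1, X at 6 | -4=+1→2*; -5=+1→1
ply 2: 2 is terminal -1 (O); from 6 depth 7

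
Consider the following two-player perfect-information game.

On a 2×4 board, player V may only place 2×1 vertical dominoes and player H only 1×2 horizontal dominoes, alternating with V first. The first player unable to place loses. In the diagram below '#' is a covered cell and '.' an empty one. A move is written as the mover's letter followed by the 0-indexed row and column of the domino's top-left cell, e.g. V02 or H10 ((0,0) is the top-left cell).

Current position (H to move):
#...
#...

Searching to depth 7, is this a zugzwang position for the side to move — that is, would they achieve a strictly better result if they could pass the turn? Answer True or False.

p1 H@[#.../#...]: H01[###./#...]+1* H02[#.##/#...]+1 H11[#.../###.]+1 H12[#.../#.##]+1
p2 V@[###./#...]: V03[####/#..#]-1*
p3 H@[####/#..#]: H11[####/####]+1*
p4 V@[####/####] terminal -1; root [#.../#...] d7
if H skipped the turn, V would face:
~ p1 V@[#.../#...]: V01[##../##..]-1 V02[#.#./#.#.]+1* V03[#..#/#..#]-1
~ p2 H@[#.#./#.#.] terminal -1; root [#.../#...] d7
compare (H): move=+1 vs pass=-1

zugzwang(#.../#..., H) = False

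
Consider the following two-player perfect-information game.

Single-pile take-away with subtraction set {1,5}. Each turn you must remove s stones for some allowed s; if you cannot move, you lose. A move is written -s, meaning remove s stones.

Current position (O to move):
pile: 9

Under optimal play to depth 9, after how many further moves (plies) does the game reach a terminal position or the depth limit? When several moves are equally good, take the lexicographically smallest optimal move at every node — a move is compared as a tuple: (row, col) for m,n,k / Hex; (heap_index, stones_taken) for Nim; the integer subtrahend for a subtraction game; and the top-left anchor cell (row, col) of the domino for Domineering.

PV length from [9]: 9 plies

[9] O move#1: -1:+1/8*, -5:+1/4
[8] X move#2: -1:-1/7*, -5:-1/3
[7] O move#3: -1:+1/6*, -5:+1/2
[6] X move#4: -1:-1/5*, -5:-1/1
[5] O move#5: -1:+1/4*, -5:+1/0
[4] X move#6: -1:-1/3*
[3] O move#7: -1:+1/2*
[2] X move#8: -1:-1/1*
[1] O move#9: -1:+1/0*
[0] end (terminal -1, X#10); searched 9 to 9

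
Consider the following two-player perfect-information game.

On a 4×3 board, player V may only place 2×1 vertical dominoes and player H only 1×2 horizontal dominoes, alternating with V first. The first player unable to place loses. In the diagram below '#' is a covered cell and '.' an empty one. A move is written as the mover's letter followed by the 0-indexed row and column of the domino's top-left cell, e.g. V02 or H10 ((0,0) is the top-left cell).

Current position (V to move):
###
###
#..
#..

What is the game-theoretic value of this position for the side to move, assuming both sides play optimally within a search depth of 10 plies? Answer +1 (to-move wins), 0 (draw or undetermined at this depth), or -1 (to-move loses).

value(###/###/#../#.., V) = +1

p1 V@[###/###/#../#..]: V21[###/###/##./##.]+1* V22[###/###/#.#/#.#]+1
p2 H@[###/###/##./##.] terminal -1; root [###/###/#../#..] d10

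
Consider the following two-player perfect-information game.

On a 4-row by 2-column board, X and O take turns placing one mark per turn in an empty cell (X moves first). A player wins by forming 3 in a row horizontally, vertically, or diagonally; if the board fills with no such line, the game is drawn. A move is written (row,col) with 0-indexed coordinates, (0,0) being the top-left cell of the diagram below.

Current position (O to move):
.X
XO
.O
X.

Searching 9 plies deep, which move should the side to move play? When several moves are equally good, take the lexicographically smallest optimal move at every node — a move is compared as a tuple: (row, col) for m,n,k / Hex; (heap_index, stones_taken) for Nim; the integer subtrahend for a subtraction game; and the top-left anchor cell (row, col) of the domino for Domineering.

[.X/XO/.O/X.] O move#1: (0,0):-1/OX/XO/.O/X., (2,0):+0/.X/XO/OO/X., (3,1):+1/.X/XO/.O/XO*
[.X/XO/.O/XO] end (terminal -1, X#2); searched .X/XO/.O/X. to 9

O's best at [.X/XO/.O/X.]: (3,1)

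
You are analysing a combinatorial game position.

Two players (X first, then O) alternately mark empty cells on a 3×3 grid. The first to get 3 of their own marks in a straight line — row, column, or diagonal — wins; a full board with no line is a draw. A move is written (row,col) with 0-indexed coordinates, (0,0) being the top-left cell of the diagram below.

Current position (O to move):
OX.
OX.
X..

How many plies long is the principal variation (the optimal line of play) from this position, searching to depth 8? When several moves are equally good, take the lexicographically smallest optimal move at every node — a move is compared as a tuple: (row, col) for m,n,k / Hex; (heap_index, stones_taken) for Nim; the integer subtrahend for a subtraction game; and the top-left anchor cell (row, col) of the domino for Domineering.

[OX./OX./X..] O move#1: (0,2):-1/OXO/OX./X..*, (1,2):-1/OX./OXO/X.., (2,1):-1/OX./OX./XO., (2,2):-1/OX./OX./X.O
[OXO/OX./X..] X move#2: (1,2):+0/OXO/OXX/X.., (2,1):+1/OXO/OX./XX.*, (2,2):+0/OXO/OX./X.X
[OXO/OX./XX.] end (terminal -1, O#3); searched OX./OX./X.. to 8

PV length from [OX./OX./X..]: 2 plies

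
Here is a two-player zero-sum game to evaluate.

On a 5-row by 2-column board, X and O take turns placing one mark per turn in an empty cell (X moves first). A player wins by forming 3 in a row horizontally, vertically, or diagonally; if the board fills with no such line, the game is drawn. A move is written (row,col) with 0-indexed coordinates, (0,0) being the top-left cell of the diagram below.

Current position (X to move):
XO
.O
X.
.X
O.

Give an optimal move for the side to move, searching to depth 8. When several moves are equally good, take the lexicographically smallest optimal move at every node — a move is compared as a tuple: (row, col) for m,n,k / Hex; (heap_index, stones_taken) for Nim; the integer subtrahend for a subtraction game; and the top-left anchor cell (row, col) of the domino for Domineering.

X's best at [XO/.O/X./.X/O.]: (1,0)

p1 X@[XO/.O/X./.X/O.]: (1,0)[XO/XO/X./.X/O.]+1* (2,1)[XO/.O/XX/.X/O.]+1 (3,0)[XO/.O/X./XX/O.]-1 (4,1)[XO/.O/X./.X/OX]-1
p2 O@[XO/XO/X./.X/O.] terminal -1; root [XO/.O/X./.X/O.] d8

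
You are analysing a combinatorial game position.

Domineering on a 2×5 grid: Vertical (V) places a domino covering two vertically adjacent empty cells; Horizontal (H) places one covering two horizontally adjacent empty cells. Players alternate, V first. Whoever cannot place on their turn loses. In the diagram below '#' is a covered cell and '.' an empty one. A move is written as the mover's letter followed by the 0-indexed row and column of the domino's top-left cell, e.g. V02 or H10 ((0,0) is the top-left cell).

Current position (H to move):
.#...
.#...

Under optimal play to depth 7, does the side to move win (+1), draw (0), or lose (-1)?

value(.#.../.#..., H) = -1

p1 H@[.#.../.#...]: H02[.###./.#...]-1* H03[.#.##/.#...]-1 H12[.#.../.###.]-1 H13[.#.../.#.##]-1
p2 V@[.###./.#...]: V00[####./##...]-1 V04[.####/.#..#]+1*
p3 H@[.####/.#..#]: H12[.####/.####]-1*
p4 V@[.####/.####]: V00[#####/#####]+1*
p5 H@[#####/#####] terminal -1; root [.#.../.#...] d7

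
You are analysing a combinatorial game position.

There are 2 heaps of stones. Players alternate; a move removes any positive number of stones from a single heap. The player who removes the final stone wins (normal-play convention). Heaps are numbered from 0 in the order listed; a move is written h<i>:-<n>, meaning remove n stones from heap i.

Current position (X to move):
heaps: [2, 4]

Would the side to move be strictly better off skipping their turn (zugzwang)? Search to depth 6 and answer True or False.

[(2,4)] X move#1: h0:-1:-1/(1,4), h0:-2:-1/(0,4), h1:-1:-1/(2,3), h1:-2:+1/(2,2)*, h1:-3:-1/(2,1), h1:-4:-1/(2,0)
[(2,2)] O move#2: h0:-1:-1/(1,2)*, h0:-2:-1/(0,2), h1:-1:-1/(2,1), h1:-2:-1/(2,0)
[(1,2)] X move#3: h0:-1:-1/(0,2), h1:-1:+1/(1,1)*, h1:-2:-1/(1,0)
[(1,1)] O move#4: h0:-1:-1/(0,1)*, h1:-1:-1/(1,0)
[(0,1)] X move#5: h1:-1:+1/(0,0)*
[(0,0)] end (terminal -1, O#6); searched (2,4) to 6
pass branch (O moves first from the same position):
  | [(2,4)] O move#1: h0:-1:-1/(1,4), h0:-2:-1/(0,4), h1:-1:-1/(2,3), h1:-2:+1/(2,2)*, h1:-3:-1/(2,1), h1:-4:-1/(2,0)
  | [(2,2)] X move#2: h0:-1:-1/(1,2)*, h0:-2:-1/(0,2), h1:-1:-1/(2,1), h1:-2:-1/(2,0)
  | [(1,2)] O move#3: h0:-1:-1/(0,2), h1:-1:+1/(1,1)*, h1:-2:-1/(1,0)
  | [(1,1)] X move#4: h0:-1:-1/(0,1)*, h1:-1:-1/(1,0)
  | [(0,1)] O move#5: h1:-1:+1/(0,0)*
  | [(0,0)] end (terminal -1, X#6); searched (2,4) to 6
X moving scores +1; X passing scores -1

zugzwang((2,4), X) = False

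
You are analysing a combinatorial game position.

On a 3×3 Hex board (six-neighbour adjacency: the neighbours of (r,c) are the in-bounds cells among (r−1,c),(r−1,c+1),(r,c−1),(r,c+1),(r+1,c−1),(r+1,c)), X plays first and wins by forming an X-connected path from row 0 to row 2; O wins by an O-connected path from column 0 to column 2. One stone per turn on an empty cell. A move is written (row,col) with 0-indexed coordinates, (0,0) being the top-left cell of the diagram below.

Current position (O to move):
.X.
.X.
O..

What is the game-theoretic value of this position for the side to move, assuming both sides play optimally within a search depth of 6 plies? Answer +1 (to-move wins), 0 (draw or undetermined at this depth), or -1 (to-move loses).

value(.X./.X./O.., O) = +1

p1 O@[.X./.X./O..]: (0,0)[OX./.X./O..]-1 (0,2)[.XO/.X./O..]-1 (1,0)[.X./OX./O..]-1 (1,2)[.X./.XO/O..]-1 (2,1)[.X./.X./OO.]+1* (2,2)[.X./.X./O.O]-1
p2 X@[.X./.X./OO.]: (0,0)[XX./.X./OO.]-1* (0,2)[.XX/.X./OO.]-1 (1,0)[.X./XX./OO.]-1 (1,2)[.X./.XX/OO.]-1 (2,2)[.X./.X./OOX]-1
p3 O@[XX./.X./OO.]: (0,2)[XXO/.X./OO.]+1* (1,0)[XX./OX./OO.]+1 (1,2)[XX./.XO/OO.]+1 (2,2)[XX./.X./OOO]+1
p4 X@[XXO/.X./OO.]: (1,0)[XXO/XX./OO.]-1* (1,2)[XXO/.XX/OO.]-1 (2,2)[XXO/.X./OOX]-1
p5 O@[XXO/XX./OO.]: (1,2)[XXO/XXO/OO.]+1* (2,2)[XXO/XX./OOO]+1
p6 X@[XXO/XXO/OO.] terminal -1; root [.X./.X./O..] d6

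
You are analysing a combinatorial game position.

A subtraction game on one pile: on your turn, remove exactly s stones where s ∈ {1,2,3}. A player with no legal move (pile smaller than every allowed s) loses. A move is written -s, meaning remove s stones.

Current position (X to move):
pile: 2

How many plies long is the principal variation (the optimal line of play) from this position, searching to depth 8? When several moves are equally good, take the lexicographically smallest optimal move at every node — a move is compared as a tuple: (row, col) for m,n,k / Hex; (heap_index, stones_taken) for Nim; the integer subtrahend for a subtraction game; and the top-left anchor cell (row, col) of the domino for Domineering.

PV length from [2]: 1 ply

ply 1, X at 2 | -1=-1→1; -2=+1→0*
ply 2: 0 is terminal -1 (O); from 2 depth 8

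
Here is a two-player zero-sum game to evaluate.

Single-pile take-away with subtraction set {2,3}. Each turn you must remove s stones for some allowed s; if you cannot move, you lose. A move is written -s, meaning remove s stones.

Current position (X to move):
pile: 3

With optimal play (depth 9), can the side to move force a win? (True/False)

ply 1, X at 3 | -2=+1→1*; -3=+1→0
ply 2: 1 is terminal -1 (O); from 3 depth 9

X winning at [3]: True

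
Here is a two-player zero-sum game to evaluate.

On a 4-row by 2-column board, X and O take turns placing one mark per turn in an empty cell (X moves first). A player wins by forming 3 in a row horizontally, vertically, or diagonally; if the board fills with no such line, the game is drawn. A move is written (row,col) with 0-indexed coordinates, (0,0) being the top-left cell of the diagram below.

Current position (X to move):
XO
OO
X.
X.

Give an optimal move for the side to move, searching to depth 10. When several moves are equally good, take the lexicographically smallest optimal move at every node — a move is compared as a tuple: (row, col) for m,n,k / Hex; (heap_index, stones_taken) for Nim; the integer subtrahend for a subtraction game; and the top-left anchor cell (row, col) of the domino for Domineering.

X's best at [XO/OO/X./X.]: (2,1)

p1 X@[XO/OO/X./X.]: (2,1)[XO/OO/XX/X.]+0* (3,1)[XO/OO/X./XX]-1
p2 O@[XO/OO/XX/X.]: (3,1)[XO/OO/XX/XO]+0*
p3 X@[XO/OO/XX/XO] terminal +0; root [XO/OO/X./X.] d10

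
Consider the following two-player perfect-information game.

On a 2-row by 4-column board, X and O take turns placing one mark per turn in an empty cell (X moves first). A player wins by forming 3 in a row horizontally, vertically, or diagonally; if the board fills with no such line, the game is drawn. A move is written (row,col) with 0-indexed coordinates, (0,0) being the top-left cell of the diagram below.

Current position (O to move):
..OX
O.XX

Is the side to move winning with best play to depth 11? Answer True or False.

O winning at [..OX/O.XX]: False

ply 1, O at ..OX/O.XX | (0,0)=-1→O.OX/O.XX; (0,1)=-1→.OOX/O.XX; (1,1)=+0→..OX/OOXX*
ply 2, X at ..OX/OOXX | (0,0)=+0→X.OX/OOXX*; (0,1)=+0→.XOX/OOXX
ply 3, O at X.OX/OOXX | (0,1)=+0→XOOX/OOXX*
ply 4: XOOX/OOXX is terminal +0 (X); from ..OX/O.XX depth 11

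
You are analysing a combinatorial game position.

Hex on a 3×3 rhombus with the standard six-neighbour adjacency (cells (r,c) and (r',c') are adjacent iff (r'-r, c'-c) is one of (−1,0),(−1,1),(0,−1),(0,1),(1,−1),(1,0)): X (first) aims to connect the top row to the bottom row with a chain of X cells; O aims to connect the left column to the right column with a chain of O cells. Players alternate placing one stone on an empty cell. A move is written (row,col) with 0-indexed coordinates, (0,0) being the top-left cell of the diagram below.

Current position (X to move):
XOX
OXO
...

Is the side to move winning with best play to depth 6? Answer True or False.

[XOX/OXO/...] X move#1: (2,0):+1/XOX/OXO/X..*, (2,1):+1/XOX/OXO/.X., (2,2):+1/XOX/OXO/..X
[XOX/OXO/X..] end (terminal -1, O#2); searched XOX/OXO/... to 6

X winning at [XOX/OXO/...]: True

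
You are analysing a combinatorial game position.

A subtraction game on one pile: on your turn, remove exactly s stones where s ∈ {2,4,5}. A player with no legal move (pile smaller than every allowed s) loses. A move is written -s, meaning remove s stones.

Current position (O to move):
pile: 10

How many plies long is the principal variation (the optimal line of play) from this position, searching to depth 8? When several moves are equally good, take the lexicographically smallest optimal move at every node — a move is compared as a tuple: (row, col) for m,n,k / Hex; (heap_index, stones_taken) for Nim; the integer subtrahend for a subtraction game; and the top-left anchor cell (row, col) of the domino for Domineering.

ply 1, O at 10 | -2=+1→8*; -4=-1→6; -5=-1→5
ply 2, X at 8 | -2=-1→6*; -4=-1→4; -5=-1→3
ply 3, O at 6 | -2=-1→4; -4=-1→2; -5=+1→1*
ply 4: 1 is terminal -1 (X); from 10 depth 8

PV length from [10]: 3 plies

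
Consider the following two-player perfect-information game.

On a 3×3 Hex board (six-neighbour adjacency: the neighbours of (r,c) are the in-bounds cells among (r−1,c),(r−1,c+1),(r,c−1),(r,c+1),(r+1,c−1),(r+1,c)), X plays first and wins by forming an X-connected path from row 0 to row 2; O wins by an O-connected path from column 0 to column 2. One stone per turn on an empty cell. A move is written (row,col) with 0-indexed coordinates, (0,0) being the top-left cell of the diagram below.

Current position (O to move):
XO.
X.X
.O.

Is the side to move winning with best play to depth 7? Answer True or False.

[XO./X.X/.O.] O move#1: (0,2):-1/XOO/X.X/.O.*, (1,1):-1/XO./XOX/.O., (2,0):-1/XO./X.X/OO., (2,2):-1/XO./X.X/.OO
[XOO/X.X/.O.] X move#2: (1,1):+1/XOO/XXX/.O.*, (2,0):+1/XOO/X.X/XO., (2,2):+1/XOO/X.X/.OX
[XOO/XXX/.O.] O move#3: (2,0):-1/XOO/XXX/OO.*, (2,2):-1/XOO/XXX/.OO
[XOO/XXX/OO.] X move#4: (2,2):+1/XOO/XXX/OOX*
[XOO/XXX/OOX] end (terminal -1, O#5); searched XO./X.X/.O. to 7

O winning at [XO./X.X/.O.]: False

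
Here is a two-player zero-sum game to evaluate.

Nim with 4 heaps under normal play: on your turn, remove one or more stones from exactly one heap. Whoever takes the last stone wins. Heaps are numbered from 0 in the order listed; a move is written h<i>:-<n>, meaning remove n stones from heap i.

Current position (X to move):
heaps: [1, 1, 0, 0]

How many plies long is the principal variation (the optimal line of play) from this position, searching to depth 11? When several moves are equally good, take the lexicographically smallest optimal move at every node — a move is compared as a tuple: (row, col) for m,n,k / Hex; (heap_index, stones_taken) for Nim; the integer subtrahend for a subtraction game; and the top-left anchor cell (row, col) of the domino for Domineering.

[(1,1,0,0)] X move#1: h0:-1:-1/(0,1,0,0)*, h1:-1:-1/(1,0,0,0)
[(0,1,0,0)] O move#2: h1:-1:+1/(0,0,0,0)*
[(0,0,0,0)] end (terminal -1, X#3); searched (1,1,0,0) to 11

PV length from [(1,1,0,0)]: 2 plies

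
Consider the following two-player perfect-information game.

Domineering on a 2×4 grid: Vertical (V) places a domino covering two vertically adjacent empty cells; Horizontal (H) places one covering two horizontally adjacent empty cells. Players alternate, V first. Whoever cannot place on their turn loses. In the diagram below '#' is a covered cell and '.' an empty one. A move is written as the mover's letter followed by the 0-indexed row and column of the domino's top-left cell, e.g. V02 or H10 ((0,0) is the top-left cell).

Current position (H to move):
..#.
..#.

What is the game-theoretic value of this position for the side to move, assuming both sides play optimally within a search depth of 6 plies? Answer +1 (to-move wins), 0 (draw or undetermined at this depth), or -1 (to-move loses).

value(..#./..#., H) = +1

ply 1, H at ..#./..#. | H00=+1→###./..#.*; H10=+1→..#./###.
ply 2, V at ###./..#. | V03=-1→####/..##*
ply 3, H at ####/..## | H10=+1→####/####*
ply 4: ####/#### is terminal -1 (V); from ..#./..#. depth 6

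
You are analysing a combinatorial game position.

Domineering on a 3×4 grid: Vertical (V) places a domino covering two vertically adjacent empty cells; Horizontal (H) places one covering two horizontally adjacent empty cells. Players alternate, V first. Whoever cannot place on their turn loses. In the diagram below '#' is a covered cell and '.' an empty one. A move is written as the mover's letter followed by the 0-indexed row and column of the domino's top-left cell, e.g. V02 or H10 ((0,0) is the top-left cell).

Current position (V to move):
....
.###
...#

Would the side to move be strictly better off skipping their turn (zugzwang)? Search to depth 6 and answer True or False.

zugzwang(..../.###/...#, V) = False

[..../.###/...#] V move#1: V00:-1/#.../####/...#*, V10:-1/..../####/#..#
[#.../####/...#] H move#2: H01:+1/###./####/...#*, H02:+1/#.##/####/...#, H20:+1/#.../####/##.#, H21:+1/#.../####/.###
[###./####/...#] end (terminal -1, V#3); searched ..../.###/...# to 6
if V skipped the turn, H would face:
~ [..../.###/...#] H move#1: H00:+1/##../.###/...#*, H01:+1/.##./.###/...#, H02:+1/..##/.###/...#, H20:+1/..../.###/##.#, H21:+1/..../.###/.###
~ [##../.###/...#] V move#2: V10:-1/##../####/#..#*
~ [##../####/#..#] H move#3: H02:+1/####/####/#..#*, H21:+1/##../####/####
~ [####/####/#..#] end (terminal -1, V#4); searched ..../.###/...# to 6
compare (V): move=-1 vs pass=-1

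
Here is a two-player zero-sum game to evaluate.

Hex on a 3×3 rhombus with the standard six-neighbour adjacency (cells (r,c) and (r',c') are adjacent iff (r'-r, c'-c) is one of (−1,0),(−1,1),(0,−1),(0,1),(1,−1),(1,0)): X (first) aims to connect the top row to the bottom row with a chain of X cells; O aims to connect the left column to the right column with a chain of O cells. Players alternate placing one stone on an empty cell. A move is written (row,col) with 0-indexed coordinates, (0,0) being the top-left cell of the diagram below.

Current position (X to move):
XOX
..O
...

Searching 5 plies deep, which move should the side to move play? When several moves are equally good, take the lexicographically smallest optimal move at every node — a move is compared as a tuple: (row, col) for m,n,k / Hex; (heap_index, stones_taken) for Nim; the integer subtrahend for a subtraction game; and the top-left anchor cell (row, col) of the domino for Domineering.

X's best at [XOX/..O/...]: (1,1)

p1 X@[XOX/..O/...]: (1,0)[XOX/X.O/...]-1 (1,1)[XOX/.XO/...]+1* (2,0)[XOX/..O/X..]+1 (2,1)[XOX/..O/.X.]-1 (2,2)[XOX/..O/..X]-1
p2 O@[XOX/.XO/...]: (1,0)[XOX/OXO/...]-1* (2,0)[XOX/.XO/O..]-1 (2,1)[XOX/.XO/.O.]-1 (2,2)[XOX/.XO/..O]-1
p3 X@[XOX/OXO/...]: (2,0)[XOX/OXO/X..]+1* (2,1)[XOX/OXO/.X.]+1 (2,2)[XOX/OXO/..X]+1
p4 O@[XOX/OXO/X..] terminal -1; root [XOX/..O/...] d5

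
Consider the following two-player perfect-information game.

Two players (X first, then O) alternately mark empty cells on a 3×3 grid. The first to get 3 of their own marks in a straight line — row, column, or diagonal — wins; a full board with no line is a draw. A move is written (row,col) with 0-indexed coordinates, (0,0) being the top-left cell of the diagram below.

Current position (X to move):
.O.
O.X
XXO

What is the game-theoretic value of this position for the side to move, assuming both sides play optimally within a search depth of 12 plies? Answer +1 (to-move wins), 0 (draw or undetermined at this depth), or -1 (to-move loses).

[.O./O.X/XXO] X move#1: (0,0):+0/XO./O.X/XXO*, (0,2):+0/.OX/O.X/XXO, (1,1):+0/.O./OXX/XXO
[XO./O.X/XXO] O move#2: (0,2):+0/XOO/O.X/XXO*, (1,1):+0/XO./OOX/XXO
[XOO/O.X/XXO] X move#3: (1,1):+0/XOO/OXX/XXO*
[XOO/OXX/XXO] end (terminal +0, O#4); searched .O./O.X/XXO to 12

value(.O./O.X/XXO, X) = 0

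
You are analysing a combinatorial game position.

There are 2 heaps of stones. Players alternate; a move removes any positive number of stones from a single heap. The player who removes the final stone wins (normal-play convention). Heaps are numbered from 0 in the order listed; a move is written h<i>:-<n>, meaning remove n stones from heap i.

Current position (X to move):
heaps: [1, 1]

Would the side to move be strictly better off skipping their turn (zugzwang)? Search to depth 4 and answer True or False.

ply 1, X at (1,1) | h0:-1=-1→(0,1)*; h1:-1=-1→(1,0)
ply 2, O at (0,1) | h1:-1=+1→(0,0)*
ply 3: (0,0) is terminal -1 (X); from (1,1) depth 4
if X skipped the turn, O would face:
~ ply 1, O at (1,1) | h0:-1=-1→(0,1)*; h1:-1=-1→(1,0)
~ ply 2, X at (0,1) | h1:-1=+1→(0,0)*
~ ply 3: (0,0) is terminal -1 (O); from (1,1) depth 4
compare (X): move=-1 vs pass=+1

zugzwang((1,1), X) = True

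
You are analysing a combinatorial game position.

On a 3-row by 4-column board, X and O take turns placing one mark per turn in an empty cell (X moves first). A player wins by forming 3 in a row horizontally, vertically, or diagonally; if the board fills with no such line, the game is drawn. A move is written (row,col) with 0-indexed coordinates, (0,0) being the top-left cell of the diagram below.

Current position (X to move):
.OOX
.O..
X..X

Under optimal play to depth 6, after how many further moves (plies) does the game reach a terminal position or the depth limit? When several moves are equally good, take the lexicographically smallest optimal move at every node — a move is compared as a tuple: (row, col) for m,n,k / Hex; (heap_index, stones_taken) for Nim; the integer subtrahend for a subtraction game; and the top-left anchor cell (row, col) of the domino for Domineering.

ply 1, X at .OOX/.O../X..X | (0,0)=-1→XOOX/.O../X..X; (1,0)=-1→.OOX/XO../X..X; (1,2)=-1→.OOX/.OX./X..X; (1,3)=+1→.OOX/.O.X/X..X*; (2,1)=-1→.OOX/.O../XX.X; (2,2)=-1→.OOX/.O../X.XX
ply 2: .OOX/.O.X/X..X is terminal -1 (O); from .OOX/.O../X..X depth 6

PV length from [.OOX/.O../X..X]: 1 ply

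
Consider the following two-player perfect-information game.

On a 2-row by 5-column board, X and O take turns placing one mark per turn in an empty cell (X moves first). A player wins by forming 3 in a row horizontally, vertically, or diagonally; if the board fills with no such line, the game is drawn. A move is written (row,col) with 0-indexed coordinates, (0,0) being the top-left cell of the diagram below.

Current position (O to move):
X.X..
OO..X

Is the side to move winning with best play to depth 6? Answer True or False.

ply 1, O at X.X../OO..X | (0,1)=+0→XOX../OO..X; (0,3)=-1→X.XO./OO..X; (0,4)=-1→X.X.O/OO..X; (1,2)=+1→X.X../OOO.X*; (1,3)=-1→X.X../OO.OX
ply 2: X.X../OOO.X is terminal -1 (X); from X.X../OO..X depth 6

O winning at [X.X../OO..X]: True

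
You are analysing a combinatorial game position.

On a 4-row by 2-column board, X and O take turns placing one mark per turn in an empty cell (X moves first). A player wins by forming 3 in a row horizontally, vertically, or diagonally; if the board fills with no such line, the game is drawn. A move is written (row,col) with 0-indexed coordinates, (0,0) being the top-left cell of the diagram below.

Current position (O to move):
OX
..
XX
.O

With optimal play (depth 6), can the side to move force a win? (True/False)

ply 1, O at OX/../XX/.O | (1,0)=-1→OX/O./XX/.O; (1,1)=+0→OX/.O/XX/.O*; (3,0)=-1→OX/../XX/OO
ply 2, X at OX/.O/XX/.O | (1,0)=+0→OX/XO/XX/.O*; (3,0)=+0→OX/.O/XX/XO
ply 3, O at OX/XO/XX/.O | (3,0)=+0→OX/XO/XX/OO*
ply 4: OX/XO/XX/OO is terminal +0 (X); from OX/../XX/.O depth 6

O winning at [OX/../XX/.O]: False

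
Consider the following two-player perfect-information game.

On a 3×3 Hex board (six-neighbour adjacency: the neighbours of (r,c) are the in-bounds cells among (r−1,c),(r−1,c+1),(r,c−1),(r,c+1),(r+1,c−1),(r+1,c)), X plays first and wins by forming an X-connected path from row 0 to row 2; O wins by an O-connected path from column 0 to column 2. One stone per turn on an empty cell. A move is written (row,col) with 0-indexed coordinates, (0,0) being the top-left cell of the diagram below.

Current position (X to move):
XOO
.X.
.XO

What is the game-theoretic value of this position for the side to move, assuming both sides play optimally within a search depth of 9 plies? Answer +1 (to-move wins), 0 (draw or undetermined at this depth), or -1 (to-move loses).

value(XOO/.X./.XO, X) = +1

[XOO/.X./.XO] X move#1: (1,0):+1/XOO/XX./.XO*, (1,2):-1/XOO/.XX/.XO, (2,0):-1/XOO/.X./XXO
[XOO/XX./.XO] end (terminal -1, O#2); searched XOO/.X./.XO to 9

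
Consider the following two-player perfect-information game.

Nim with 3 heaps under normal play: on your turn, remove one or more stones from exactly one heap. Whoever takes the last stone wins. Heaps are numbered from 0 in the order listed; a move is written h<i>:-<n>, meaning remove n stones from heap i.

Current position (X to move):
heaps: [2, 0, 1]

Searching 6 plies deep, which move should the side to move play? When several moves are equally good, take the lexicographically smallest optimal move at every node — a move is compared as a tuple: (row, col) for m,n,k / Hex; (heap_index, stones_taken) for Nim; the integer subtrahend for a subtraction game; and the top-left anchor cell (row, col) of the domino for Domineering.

[(2,0,1)] X move#1: h0:-1:+1/(1,0,1)*, h0:-2:-1/(0,0,1), h2:-1:-1/(2,0,0)
[(1,0,1)] O move#2: h0:-1:-1/(0,0,1)*, h2:-1:-1/(1,0,0)
[(0,0,1)] X move#3: h2:-1:+1/(0,0,0)*
[(0,0,0)] end (terminal -1, O#4); searched (2,0,1) to 6

X's best at [(2,0,1)]: h0:-1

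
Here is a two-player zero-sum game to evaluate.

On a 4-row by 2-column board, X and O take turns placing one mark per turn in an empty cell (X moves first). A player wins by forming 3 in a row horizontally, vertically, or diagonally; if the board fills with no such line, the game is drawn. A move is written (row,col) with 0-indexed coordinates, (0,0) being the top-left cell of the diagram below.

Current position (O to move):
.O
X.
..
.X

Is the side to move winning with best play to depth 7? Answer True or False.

p1 O@[.O/X./../.X]: (0,0)[OO/X./../.X]+0* (1,1)[.O/XO/../.X]+0 (2,0)[.O/X./O./.X]+0 (2,1)[.O/X./.O/.X]+0 (3,0)[.O/X./../OX]+0
p2 X@[OO/X./../.X]: (1,1)[OO/XX/../.X]+0* (2,0)[OO/X./X./.X]+0 (2,1)[OO/X./.X/.X]+0 (3,0)[OO/X./../XX]+0
p3 O@[OO/XX/../.X]: (2,0)[OO/XX/O./.X]-1 (2,1)[OO/XX/.O/.X]+0* (3,0)[OO/XX/../OX]-1
p4 X@[OO/XX/.O/.X]: (2,0)[OO/XX/XO/.X]+0* (3,0)[OO/XX/.O/XX]+0
p5 O@[OO/XX/XO/.X]: (3,0)[OO/XX/XO/OX]+0*
p6 X@[OO/XX/XO/OX] terminal +0; root [.O/X./../.X] d7

O winning at [.O/X./../.X]: False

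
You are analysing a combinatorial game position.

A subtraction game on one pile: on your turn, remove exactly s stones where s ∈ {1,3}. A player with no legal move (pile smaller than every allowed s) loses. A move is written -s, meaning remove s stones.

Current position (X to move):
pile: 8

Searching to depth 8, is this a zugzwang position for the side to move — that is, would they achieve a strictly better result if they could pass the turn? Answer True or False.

ply 1, X at 8 | -1=-1→7*; -3=-1→5
ply 2, O at 7 | -1=+1→6*; -3=+1→4
ply 3, X at 6 | -1=-1→5*; -3=-1→3
ply 4, O at 5 | -1=+1→4*; -3=+1→2
ply 5, X at 4 | -1=-1→3*; -3=-1→1
ply 6, O at 3 | -1=+1→2*; -3=+1→0
ply 7, X at 2 | -1=-1→1*
ply 8, O at 1 | -1=+1→0*
ply 9: 0 is terminal -1 (X); from 8 depth 8
suppose X passes — search the same position with O to move:
pass> ply 1, O at 8 | -1=-1→7*; -3=-1→5
pass> ply 2, X at 7 | -1=+1→6*; -3=+1→4
pass> ply 3, O at 6 | -1=-1→5*; -3=-1→3
pass> ply 4, X at 5 | -1=+1→4*; -3=+1→2
pass> ply 5, O at 4 | -1=-1→3*; -3=-1→1
pass> ply 6, X at 3 | -1=+1→2*; -3=+1→0
pass> ply 7, O at 2 | -1=-1→1*
pass> ply 8, X at 1 | -1=+1→0*
pass> ply 9: 0 is terminal -1 (O); from 8 depth 8
for X: play -1, pass +1

zugzwang(8, X) = True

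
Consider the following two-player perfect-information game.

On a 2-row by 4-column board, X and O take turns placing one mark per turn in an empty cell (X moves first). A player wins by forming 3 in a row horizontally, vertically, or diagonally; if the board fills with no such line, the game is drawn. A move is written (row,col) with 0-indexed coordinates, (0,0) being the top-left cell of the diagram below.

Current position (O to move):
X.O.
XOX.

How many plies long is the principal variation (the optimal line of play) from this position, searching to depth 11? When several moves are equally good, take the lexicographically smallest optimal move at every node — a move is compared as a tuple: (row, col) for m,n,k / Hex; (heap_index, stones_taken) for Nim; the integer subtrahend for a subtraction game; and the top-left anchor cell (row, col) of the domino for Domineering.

PV length from [X.O./XOX.]: 3 plies

[X.O./XOX.] O move#1: (0,1):+0/XOO./XOX.*, (0,3):+0/X.OO/XOX., (1,3):+0/X.O./XOXO
[XOO./XOX.] X move#2: (0,3):+0/XOOX/XOX.*, (1,3):-1/XOO./XOXX
[XOOX/XOX.] O move#3: (1,3):+0/XOOX/XOXO*
[XOOX/XOXO] end (terminal +0, X#4); searched X.O./XOX. to 11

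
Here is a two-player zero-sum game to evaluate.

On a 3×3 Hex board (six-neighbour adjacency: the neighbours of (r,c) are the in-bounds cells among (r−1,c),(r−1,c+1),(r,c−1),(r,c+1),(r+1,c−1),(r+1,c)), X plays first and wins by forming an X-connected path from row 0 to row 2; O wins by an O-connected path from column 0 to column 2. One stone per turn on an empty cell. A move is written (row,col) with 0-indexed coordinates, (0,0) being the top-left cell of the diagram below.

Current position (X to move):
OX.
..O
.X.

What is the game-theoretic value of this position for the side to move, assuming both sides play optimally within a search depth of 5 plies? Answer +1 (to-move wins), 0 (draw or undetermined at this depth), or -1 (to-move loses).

value(OX./..O/.X., X) = +1

[OX./..O/.X.] X move#1: (0,2):-1/OXX/..O/.X., (1,0):+1/OX./X.O/.X.*, (1,1):+1/OX./.XO/.X., (2,0):+1/OX./..O/XX., (2,2):-1/OX./..O/.XX
[OX./X.O/.X.] O move#2: (0,2):-1/OXO/X.O/.X.*, (1,1):-1/OX./XOO/.X., (2,0):-1/OX./X.O/OX., (2,2):-1/OX./X.O/.XO
[OXO/X.O/.X.] X move#3: (1,1):+1/OXO/XXO/.X.*, (2,0):+1/OXO/X.O/XX., (2,2):+1/OXO/X.O/.XX
[OXO/XXO/.X.] end (terminal -1, O#4); searched OX./..O/.X. to 5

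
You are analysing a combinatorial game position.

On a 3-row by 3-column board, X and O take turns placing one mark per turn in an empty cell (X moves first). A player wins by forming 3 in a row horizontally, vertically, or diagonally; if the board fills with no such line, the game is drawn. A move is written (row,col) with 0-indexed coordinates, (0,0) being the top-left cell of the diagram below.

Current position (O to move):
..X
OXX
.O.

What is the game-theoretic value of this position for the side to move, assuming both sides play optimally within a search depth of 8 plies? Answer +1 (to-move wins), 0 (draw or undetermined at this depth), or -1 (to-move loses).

p1 O@[..X/OXX/.O.]: (0,0)[O.X/OXX/.O.]-1* (0,1)[.OX/OXX/.O.]-1 (2,0)[..X/OXX/OO.]-1 (2,2)[..X/OXX/.OO]-1
p2 X@[O.X/OXX/.O.]: (0,1)[OXX/OXX/.O.]-1 (2,0)[O.X/OXX/XO.]+1* (2,2)[O.X/OXX/.OX]+1
p3 O@[O.X/OXX/XO.] terminal -1; root [..X/OXX/.O.] d8

value(..X/OXX/.O., O) = -1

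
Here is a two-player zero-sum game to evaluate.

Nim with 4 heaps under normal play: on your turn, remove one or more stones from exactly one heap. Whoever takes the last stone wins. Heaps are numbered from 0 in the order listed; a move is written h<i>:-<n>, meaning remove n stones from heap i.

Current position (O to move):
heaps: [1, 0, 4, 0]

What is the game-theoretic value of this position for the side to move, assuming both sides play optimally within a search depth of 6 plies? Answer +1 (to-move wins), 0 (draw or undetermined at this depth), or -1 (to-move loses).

p1 O@[(1,0,4,0)]: h0:-1[(0,0,4,0)]-1 h2:-1[(1,0,3,0)]-1 h2:-2[(1,0,2,0)]-1 h2:-3[(1,0,1,0)]+1* h2:-4[(1,0,0,0)]-1
p2 X@[(1,0,1,0)]: h0:-1[(0,0,1,0)]-1* h2:-1[(1,0,0,0)]-1
p3 O@[(0,0,1,0)]: h2:-1[(0,0,0,0)]+1*
p4 X@[(0,0,0,0)] terminal -1; root [(1,0,4,0)] d6

value((1,0,4,0), O) = +1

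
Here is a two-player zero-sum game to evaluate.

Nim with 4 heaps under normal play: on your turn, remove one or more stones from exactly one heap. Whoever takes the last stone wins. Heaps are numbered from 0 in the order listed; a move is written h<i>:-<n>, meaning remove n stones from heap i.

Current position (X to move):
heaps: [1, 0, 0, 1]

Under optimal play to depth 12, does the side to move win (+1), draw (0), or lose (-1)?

ply 1, X at (1,0,0,1) | h0:-1=-1→(0,0,0,1)*; h3:-1=-1→(1,0,0,0)
ply 2, O at (0,0,0,1) | h3:-1=+1→(0,0,0,0)*
ply 3: (0,0,0,0) is terminal -1 (X); from (1,0,0,1) depth 12

value((1,0,0,1), X) = -1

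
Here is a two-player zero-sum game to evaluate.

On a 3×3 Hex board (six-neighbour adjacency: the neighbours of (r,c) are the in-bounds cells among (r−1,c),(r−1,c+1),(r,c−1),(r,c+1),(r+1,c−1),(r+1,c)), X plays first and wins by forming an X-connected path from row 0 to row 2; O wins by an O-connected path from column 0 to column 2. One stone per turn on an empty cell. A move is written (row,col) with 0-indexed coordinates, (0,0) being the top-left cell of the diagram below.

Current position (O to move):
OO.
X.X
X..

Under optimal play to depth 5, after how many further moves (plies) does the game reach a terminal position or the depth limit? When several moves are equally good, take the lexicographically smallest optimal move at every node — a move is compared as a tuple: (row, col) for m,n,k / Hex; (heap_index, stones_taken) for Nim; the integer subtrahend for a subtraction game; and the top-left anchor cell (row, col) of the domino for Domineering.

[OO./X.X/X..] O move#1: (0,2):+1/OOO/X.X/X..*, (1,1):-1/OO./XOX/X.., (2,1):-1/OO./X.X/XO., (2,2):-1/OO./X.X/X.O
[OOO/X.X/X..] end (terminal -1, X#2); searched OO./X.X/X.. to 5

PV length from [OO./X.X/X..]: 1 ply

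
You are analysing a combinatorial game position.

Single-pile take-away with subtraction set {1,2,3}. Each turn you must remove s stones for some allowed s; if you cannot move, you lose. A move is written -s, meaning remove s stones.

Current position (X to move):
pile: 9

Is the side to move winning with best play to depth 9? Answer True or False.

X winning at [9]: True

p1 X@[9]: -1[8]+1* -2[7]-1 -3[6]-1
p2 O@[8]: -1[7]-1* -2[6]-1 -3[5]-1
p3 X@[7]: -1[6]-1 -2[5]-1 -3[4]+1*
p4 O@[4]: -1[3]-1* -2[2]-1 -3[1]-1
p5 X@[3]: -1[2]-1 -2[1]-1 -3[0]+1*
p6 O@[0] terminal -1; root [9] d9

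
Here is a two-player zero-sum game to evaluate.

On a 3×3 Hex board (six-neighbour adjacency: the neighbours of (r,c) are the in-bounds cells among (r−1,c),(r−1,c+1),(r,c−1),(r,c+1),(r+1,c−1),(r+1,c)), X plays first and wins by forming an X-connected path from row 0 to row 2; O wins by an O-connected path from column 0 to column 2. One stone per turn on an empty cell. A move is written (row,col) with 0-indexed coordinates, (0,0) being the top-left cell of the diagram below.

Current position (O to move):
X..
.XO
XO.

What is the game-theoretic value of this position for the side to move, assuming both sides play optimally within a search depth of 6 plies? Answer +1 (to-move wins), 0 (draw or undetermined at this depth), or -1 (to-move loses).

value(X../.XO/XO., O) = -1

ply 1, O at X../.XO/XO. | (0,1)=-1→XO./.XO/XO.*; (0,2)=-1→X.O/.XO/XO.; (1,0)=-1→X../OXO/XO.; (2,2)=-1→X../.XO/XOO
ply 2, X at XO./.XO/XO. | (0,2)=+1→XOX/.XO/XO.*; (1,0)=+1→XO./XXO/XO.; (2,2)=+1→XO./.XO/XOX
ply 3: XOX/.XO/XO. is terminal -1 (O); from X../.XO/XO. depth 6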